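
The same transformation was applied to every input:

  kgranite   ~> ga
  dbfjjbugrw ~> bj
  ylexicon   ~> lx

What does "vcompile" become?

cm

The pattern: keep every other character starting from the second (positions 2nd, 4th, 6th, ...), then keep only the first 2 characters.
On "vcompile": the first step gives "cmie", and the second then gives "cm".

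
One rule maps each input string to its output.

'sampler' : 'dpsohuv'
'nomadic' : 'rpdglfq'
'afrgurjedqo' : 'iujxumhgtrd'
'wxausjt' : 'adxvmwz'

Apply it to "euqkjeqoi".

xtnmhtrlh

Each output is the input with this applied: move the first character to the end, then shift every letter 3 places forward in the alphabet (wrapping around).
For "euqkjeqoi", step one produces "uqkjeqoie"; step two turns that into "xtnmhtrlh".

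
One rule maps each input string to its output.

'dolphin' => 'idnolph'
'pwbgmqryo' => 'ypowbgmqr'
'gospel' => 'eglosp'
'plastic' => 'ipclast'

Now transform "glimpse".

What's happening: swap the first and last characters, then move the last 2 characters to the front (rotate right by 2).
Starting from "glimpse": after the first operation, "elimpsg"; after the second, "sgelimp".

sgelimp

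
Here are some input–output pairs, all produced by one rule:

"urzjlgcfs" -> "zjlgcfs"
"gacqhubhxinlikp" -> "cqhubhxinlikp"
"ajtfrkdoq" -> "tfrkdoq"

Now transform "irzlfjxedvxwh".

zlfjxedvxwh

Looking at the pairs, the operation is to delete the first 2 characters.
Applying that to "irzlfjxedvxwh" gives "zlfjxedvxwh".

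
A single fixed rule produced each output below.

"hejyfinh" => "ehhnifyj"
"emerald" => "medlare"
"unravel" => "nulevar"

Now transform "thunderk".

Looking at the pairs, the operation is to reverse the string, then move the last 2 characters to the front (rotate right by 2).
On "thunderk": the first step gives "krednuht", and the second then gives "htkrednu".

htkrednu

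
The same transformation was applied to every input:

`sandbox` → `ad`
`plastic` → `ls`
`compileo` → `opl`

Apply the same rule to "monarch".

oa

What's happening: delete the last 2 characters, then keep every other character starting from the second (positions 2nd, 4th, 6th, ...).
For "monarch", step one produces "monar"; step two turns that into "oa".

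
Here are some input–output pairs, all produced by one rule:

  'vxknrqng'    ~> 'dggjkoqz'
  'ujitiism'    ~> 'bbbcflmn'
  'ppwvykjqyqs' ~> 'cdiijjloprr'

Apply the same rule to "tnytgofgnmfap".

The rule is to shift every letter 7 places backward in the alphabet (wrapping around), then sort the characters into alphabetical order.
Working it through for "tnytgofgnmfap": intermediate "mgrmzhyzgfyti", final "fgghimmrtyyzz".
(Check on "vxknrqng": → "oqdgkjgz" → "dggjkoqz" ✓)

fgghimmrtyyzz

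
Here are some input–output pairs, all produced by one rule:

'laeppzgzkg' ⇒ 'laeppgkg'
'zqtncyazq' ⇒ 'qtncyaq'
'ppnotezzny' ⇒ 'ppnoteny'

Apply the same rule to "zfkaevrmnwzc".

fkaevrmnwc

Looking at the pairs, the operation is to remove every "z".
On "zfkaevrmnwzc" that produces "fkaevrmnwc".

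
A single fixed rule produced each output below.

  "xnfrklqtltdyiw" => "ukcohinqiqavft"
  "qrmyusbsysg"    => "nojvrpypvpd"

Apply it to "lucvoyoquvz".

irzslvlnrsw

In each case the input is transformed by: shift every letter 3 places backward in the alphabet (wrapping around).
On "lucvoyoquvz" that produces "irzslvlnrsw".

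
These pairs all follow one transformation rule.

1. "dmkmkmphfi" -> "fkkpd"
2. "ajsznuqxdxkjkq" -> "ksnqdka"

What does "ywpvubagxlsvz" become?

The rule is to keep every other character starting from the first (positions 1st, 3rd, 5th, ...), then swap the first and last characters.
Doing the same to "ywpvubagxlsvz": "zpuaxsy".

zpuaxsy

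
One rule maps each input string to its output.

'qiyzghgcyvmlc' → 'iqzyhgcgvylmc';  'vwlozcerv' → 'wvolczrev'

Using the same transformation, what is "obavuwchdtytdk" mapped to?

bovawuhctdtykd

The transformation: swap each adjacent pair of characters (1↔2, 3↔4, ...).
"obavuwchdtytdk" → "bovawuhctdtykd".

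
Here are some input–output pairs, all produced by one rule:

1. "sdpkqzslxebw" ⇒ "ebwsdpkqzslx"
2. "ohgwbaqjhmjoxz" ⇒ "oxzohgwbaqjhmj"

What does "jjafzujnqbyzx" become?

The transformation: move the last 3 characters to the front (rotate right by 3).
Applying that to "jjafzujnqbyzx" gives "yzxjjafzujnqb".

yzxjjafzujnqb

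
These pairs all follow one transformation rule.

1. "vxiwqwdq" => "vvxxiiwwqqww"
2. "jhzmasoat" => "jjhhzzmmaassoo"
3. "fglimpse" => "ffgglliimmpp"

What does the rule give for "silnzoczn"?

The rule is to delete the last 2 characters, then double every character.
Working it through for "silnzoczn": intermediate "silnzoc", final "ssiillnnzzoocc".

ssiillnnzzoocc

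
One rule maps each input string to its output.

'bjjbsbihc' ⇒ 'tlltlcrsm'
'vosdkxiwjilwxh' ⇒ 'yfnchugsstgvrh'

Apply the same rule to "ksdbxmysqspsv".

culnwhcicaczf

Each output is the input with this applied: swap each adjacent pair of characters (1↔2, 3↔4, ...), then shift every letter 10 places forward in the alphabet (wrapping around).
Doing the same to "ksdbxmysqspsv": "culnwhcicaczf".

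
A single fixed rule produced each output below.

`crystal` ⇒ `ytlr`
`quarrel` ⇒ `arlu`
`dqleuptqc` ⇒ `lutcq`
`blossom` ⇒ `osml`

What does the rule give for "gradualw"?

aulg

Each output is the input with this applied: move the first 2 characters to the end (rotate left by 2), then keep every other character starting from the first (positions 1st, 3rd, 5th, ...).
For "gradualw", step one produces "adualwgr"; step two turns that into "aulg".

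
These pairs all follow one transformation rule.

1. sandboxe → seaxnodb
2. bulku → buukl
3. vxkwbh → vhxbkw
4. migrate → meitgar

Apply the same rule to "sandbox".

sxaonbd

Looking at the pairs, the operation is to take characters alternately from the front and the back (1st, last, 2nd, 2nd-last, ...).
So "sandbox" becomes "sxaonbd".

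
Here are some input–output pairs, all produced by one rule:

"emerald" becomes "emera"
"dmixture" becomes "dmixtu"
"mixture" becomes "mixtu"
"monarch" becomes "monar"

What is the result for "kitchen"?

In each case the input is transformed by: delete the last 2 characters.
So "kitchen" becomes "kitch".

kitch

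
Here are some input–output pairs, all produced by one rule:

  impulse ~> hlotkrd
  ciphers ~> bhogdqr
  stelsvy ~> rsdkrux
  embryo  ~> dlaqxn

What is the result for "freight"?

What's happening: shift every letter 1 place backward in the alphabet (wrapping around).
Doing the same to "freight": "eqdhfgs".

eqdhfgs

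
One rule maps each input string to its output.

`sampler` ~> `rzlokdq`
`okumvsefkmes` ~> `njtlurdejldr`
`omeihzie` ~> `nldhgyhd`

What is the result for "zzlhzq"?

Looking at the pairs, the operation is to shift every letter 1 place backward in the alphabet (wrapping around).
So "zzlhzq" becomes "yykgyp".

yykgyp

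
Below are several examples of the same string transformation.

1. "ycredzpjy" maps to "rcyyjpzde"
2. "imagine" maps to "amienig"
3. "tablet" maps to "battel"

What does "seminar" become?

Rule — move the first 3 characters to the end (rotate left by 3), then reverse the string.
Working it through for "seminar": intermediate "inarsem", final "mesrani".
(Check on "imagine": → "gineima" → "amienig" ✓)

mesrani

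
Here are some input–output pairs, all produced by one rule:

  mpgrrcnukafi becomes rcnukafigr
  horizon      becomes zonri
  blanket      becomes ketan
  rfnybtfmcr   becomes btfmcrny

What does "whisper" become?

The transformation: delete the first 2 characters, then move the first 2 characters to the end (rotate left by 2).
Starting from "whisper": after the first operation, "isper"; after the second, "peris".

peris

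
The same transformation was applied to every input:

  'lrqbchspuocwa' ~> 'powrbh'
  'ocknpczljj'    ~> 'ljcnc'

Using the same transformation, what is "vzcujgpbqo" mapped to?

Each output is the input with this applied: keep every other character starting from the second (positions 2nd, 4th, 6th, ...), then move the first 3 characters to the end (rotate left by 3).
For "vzcujgpbqo", step one produces "zugbo"; step two turns that into "bozug".

bozug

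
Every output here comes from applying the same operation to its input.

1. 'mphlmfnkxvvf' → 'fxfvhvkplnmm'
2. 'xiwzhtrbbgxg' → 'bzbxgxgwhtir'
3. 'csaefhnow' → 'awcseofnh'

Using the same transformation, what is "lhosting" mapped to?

gthsioln

The transformation: sort the characters into alphabetical order, then take characters alternately from the front and the back (1st, last, 2nd, 2nd-last, ...).
"lhosting" → "gthsioln".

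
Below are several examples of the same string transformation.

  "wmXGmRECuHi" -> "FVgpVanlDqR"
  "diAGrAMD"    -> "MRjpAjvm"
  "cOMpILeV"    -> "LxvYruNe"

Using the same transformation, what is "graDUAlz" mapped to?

The transformation: flip the case of every letter, then shift every letter 9 places forward in the alphabet (wrapping around).
Applying both steps to "graDUAlz": "GRAduaLZ", then "PAJmdjUI".

PAJmdjUI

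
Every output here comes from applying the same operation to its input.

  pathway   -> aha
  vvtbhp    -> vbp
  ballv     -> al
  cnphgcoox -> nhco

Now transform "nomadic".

The transformation: keep every other character starting from the second (positions 2nd, 4th, 6th, ...).
For "nomadic" the result is "oai".

oai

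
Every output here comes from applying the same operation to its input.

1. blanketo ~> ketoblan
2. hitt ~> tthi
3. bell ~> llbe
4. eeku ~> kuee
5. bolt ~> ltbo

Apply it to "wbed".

edwb

Each output is the input with this applied: swap the front and back halves of the string.
On "wbed" that produces "edwb".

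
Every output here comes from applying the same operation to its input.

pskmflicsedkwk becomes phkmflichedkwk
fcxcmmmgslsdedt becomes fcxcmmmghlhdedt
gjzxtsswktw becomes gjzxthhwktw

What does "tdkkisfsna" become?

What's happening: replace every "s" with "h".
So "tdkkisfsna" becomes "tdkkihfhna".

tdkkihfhna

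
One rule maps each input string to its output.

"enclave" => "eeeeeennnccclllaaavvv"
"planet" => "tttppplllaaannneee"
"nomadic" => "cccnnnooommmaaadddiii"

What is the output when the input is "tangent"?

ttttttaaannngggeeennn

The pattern: repeat every character 3 times, then move the last 3 characters to the front (rotate right by 3).
"tangent" → "tttaaannngggeeennnttt" → "ttttttaaannngggeeennn".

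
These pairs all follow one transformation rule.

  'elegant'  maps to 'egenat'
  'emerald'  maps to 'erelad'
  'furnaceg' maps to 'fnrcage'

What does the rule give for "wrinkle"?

What's happening: swap each adjacent pair of characters (1↔2, 3↔4, ...), then delete the first character.
For "wrinkle", step one produces "rwnilke"; step two turns that into "wnilke".
(Check on "furnaceg": → "ufnrcage" → "fnrcage" ✓)

wnilke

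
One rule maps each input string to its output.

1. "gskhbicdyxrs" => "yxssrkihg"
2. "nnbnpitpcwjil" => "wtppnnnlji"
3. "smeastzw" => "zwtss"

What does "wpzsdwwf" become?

zwwws

The transformation: sort the characters into reverse alphabetical order, then delete the last 3 characters.
Starting from "wpzsdwwf": after the first operation, "zwwwspfd"; after the second, "zwwws".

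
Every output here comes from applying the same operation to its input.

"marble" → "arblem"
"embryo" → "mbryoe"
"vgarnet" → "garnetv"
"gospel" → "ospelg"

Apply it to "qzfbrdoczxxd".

zfbrdoczxxdq

In each case the input is transformed by: move the first character to the end.
So "qzfbrdoczxxd" becomes "zfbrdoczxxdq".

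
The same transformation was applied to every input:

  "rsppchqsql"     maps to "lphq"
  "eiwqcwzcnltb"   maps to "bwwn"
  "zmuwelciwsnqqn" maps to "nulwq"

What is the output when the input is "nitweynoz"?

The rule is to move the last character to the front, then keep one character in every 3, starting at position 1 (positions 1st, 4th, 7th, ...).
"nitweynoz" → "zty".

zty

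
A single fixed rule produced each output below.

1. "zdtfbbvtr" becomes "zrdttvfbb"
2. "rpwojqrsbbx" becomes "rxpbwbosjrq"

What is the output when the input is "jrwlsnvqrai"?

jirawrlqsvn

Each output is the input with this applied: take characters alternately from the front and the back (1st, last, 2nd, 2nd-last, ...).
Doing the same to "jrwlsnvqrai": "jirawrlqsvn".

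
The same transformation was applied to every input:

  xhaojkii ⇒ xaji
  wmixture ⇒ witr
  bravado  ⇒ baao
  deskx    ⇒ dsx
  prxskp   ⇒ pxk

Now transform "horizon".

In each case the input is transformed by: keep every other character starting from the first (positions 1st, 3rd, 5th, ...).
"horizon" → "hrzn".

hrzn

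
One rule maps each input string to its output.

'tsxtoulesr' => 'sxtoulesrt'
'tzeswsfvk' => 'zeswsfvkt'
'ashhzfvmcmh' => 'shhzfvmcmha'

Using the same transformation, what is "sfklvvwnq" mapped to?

Rule — move the first character to the end.
So "sfklvvwnq" becomes "fklvvwnqs".

fklvvwnqs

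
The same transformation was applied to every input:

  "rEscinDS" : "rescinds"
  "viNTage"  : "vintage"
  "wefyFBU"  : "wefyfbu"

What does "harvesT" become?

harvest

The pattern: convert every letter to lowercase.
"harvesT" → "harvest".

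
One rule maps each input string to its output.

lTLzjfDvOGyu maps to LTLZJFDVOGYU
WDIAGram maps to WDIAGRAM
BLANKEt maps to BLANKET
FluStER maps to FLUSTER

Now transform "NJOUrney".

NJOURNEY

What's happening: convert every letter to uppercase.
On "NJOUrney" that produces "NJOURNEY".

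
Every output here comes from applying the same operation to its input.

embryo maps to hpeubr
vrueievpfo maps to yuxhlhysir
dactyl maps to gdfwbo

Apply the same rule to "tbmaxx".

wepdaa

Looking at the pairs, the operation is to shift every letter 3 places forward in the alphabet (wrapping around).
So "tbmaxx" becomes "wepdaa".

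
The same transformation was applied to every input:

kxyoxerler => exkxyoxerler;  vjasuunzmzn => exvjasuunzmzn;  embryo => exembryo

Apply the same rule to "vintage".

exvintage

The rule is to prepend "ex".
For "vintage" the result is "exvintage".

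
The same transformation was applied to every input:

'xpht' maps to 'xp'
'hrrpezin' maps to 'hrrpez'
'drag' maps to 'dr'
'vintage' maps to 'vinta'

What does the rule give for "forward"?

Looking at the pairs, the operation is to delete the last 2 characters.
Doing the same to "forward": "forwa".

forwa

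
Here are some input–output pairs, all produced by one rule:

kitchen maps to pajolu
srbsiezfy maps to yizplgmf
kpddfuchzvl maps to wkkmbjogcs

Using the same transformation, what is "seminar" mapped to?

The rule is to shift every letter 7 places forward in the alphabet (wrapping around), then delete the first character.
Applying both steps to "seminar": "zltpuhy", then "ltpuhy".

ltpuhy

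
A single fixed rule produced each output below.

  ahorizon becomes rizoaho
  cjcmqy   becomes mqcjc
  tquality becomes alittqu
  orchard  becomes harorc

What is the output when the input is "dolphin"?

phidol

The rule is to delete the last character, then move the first 3 characters to the end (rotate left by 3).
On "dolphin": the first step gives "dolphi", and the second then gives "phidol".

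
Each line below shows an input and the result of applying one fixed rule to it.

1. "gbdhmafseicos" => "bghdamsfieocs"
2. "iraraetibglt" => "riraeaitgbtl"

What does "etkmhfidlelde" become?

The rule is to swap each adjacent pair of characters (1↔2, 3↔4, ...).
For "etkmhfidlelde" the result is "temkfhdieldle".

temkfhdieldle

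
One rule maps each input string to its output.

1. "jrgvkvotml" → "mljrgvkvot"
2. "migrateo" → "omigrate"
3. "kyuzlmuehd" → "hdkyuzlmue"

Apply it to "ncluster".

rncluste

Looking at the pairs, the operation is to swap the front and back halves of the string, then move the first 3 characters to the end (rotate left by 3).
Applying both steps to "ncluster": "sternclu", then "rncluste".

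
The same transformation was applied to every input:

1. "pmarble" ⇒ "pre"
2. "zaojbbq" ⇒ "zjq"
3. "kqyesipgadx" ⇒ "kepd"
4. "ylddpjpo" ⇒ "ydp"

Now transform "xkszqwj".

xzj

The transformation: keep one character in every 3, starting at position 1 (positions 1st, 4th, 7th, ...).
Applying that to "xkszqwj" gives "xzj".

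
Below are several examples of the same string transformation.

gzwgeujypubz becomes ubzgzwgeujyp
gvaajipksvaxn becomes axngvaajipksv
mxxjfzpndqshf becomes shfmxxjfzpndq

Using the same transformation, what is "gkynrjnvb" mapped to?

nvbgkynrj

What's happening: move the last 3 characters to the front (rotate right by 3).
Applying that to "gkynrjnvb" gives "nvbgkynrj".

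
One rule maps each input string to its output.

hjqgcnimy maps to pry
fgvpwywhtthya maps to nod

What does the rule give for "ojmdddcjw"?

wru

Each output is the input with this applied: shift every letter 8 places forward in the alphabet (wrapping around), then keep only the first 3 characters.
For "ojmdddcjw", step one produces "wrulllkre"; step two turns that into "wru".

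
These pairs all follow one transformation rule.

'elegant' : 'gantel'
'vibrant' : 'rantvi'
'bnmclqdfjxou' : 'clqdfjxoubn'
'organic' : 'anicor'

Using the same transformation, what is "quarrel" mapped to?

The pattern: move the first 3 characters to the end (rotate left by 3), then delete the last character.
Applying both steps to "quarrel": "rrelqua", then "rrelqu".

rrelqu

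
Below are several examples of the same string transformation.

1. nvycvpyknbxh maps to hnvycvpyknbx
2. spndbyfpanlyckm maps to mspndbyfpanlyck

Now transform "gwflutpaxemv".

In each case the input is transformed by: move the last character to the front.
"gwflutpaxemv" → "vgwflutpaxem".

vgwflutpaxem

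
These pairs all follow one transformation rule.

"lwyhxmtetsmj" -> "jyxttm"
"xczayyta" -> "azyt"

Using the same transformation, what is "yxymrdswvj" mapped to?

jyrsv

The transformation: swap the first and last characters, then keep every other character starting from the first (positions 1st, 3rd, 5th, ...).
Applying both steps to "yxymrdswvj": "jxymrdswvy", then "jyrsv".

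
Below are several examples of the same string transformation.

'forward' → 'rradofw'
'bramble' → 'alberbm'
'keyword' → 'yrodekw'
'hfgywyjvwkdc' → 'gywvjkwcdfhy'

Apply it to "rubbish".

bsihurb

What's happening: swap each adjacent pair of characters (1↔2, 3↔4, ...), then move the first 3 characters to the end (rotate left by 3).
For "rubbish", step one produces "urbbsih"; step two turns that into "bsihurb".
(Check on "keyword": → "ekwyrod" → "yrodekw" ✓)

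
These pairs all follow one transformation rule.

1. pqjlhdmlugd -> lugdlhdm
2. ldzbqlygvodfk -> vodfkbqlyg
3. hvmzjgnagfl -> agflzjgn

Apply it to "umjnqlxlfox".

The pattern: delete the first 3 characters, then swap the front and back halves of the string.
For "umjnqlxlfox", step one produces "nqlxlfox"; step two turns that into "lfoxnqlx".

lfoxnqlx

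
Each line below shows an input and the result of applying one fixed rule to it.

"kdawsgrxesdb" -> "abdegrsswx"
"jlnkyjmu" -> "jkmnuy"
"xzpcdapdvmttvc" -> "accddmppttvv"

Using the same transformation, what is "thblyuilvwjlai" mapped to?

Rule — delete the first 2 characters, then sort the characters into alphabetical order.
"thblyuilvwjlai" → "abiijllluvwy".

abiijllluvwy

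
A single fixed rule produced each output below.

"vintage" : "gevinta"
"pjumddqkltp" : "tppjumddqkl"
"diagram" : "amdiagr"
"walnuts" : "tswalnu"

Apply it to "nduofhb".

Rule — move the last 2 characters to the front (rotate right by 2).
For "nduofhb" the result is "hbnduof".

hbnduof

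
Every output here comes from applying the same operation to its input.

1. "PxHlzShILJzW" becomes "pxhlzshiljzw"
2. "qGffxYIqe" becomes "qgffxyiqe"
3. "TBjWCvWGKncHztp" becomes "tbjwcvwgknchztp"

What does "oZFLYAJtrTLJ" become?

ozflyajtrtlj

The rule is to convert every letter to lowercase.
"oZFLYAJtrTLJ" → "ozflyajtrtlj".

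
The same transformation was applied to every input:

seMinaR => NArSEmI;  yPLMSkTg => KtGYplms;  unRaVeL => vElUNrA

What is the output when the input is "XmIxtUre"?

In each case the input is transformed by: flip the case of every letter, then move the last 3 characters to the front (rotate right by 3).
For "XmIxtUre", step one produces "xMiXTuRE"; step two turns that into "uRExMiXT".

uRExMiXT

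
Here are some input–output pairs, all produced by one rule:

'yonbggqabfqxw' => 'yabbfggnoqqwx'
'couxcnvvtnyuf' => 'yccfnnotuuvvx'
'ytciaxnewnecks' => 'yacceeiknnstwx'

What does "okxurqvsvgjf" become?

xfgjkoqrsuvv

What's happening: sort the characters into alphabetical order, then move the last character to the front.
Applying both steps to "okxurqvsvgjf": "fgjkoqrsuvvx", then "xfgjkoqrsuvv".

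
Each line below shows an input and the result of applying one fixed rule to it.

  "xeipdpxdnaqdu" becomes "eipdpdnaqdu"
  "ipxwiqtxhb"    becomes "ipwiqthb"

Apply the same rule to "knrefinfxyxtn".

Each output is the input with this applied: remove every "x".
On "knrefinfxyxtn" that produces "knrefinfytn".

knrefinfytn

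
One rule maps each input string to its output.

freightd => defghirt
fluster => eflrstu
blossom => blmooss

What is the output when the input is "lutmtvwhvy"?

The pattern: sort the characters into alphabetical order.
Applying that to "lutmtvwhvy" gives "hlmttuvvwy".

hlmttuvvwy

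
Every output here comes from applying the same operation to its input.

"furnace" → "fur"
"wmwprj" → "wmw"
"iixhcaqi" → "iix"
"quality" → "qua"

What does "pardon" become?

par

In each case the input is transformed by: keep only the first 3 characters.
For "pardon" the result is "par".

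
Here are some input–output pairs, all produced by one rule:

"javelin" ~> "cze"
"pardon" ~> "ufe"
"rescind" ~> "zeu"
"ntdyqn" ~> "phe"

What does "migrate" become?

rkv

What's happening: shift every letter 9 places backward in the alphabet (wrapping around), then keep only the last 3 characters.
Working it through for "migrate": intermediate "dzxirkv", final "rkv".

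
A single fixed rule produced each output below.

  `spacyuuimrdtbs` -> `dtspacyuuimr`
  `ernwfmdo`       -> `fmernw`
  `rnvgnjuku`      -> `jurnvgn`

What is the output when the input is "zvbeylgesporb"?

In each case the input is transformed by: delete the last 2 characters, then move the last 2 characters to the front (rotate right by 2).
On "zvbeylgesporb": the first step gives "zvbeylgespo", and the second then gives "pozvbeylges".

pozvbeylges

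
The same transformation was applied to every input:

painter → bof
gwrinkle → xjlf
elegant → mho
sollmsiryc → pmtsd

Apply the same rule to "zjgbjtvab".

In each case the input is transformed by: shift every letter 1 place forward in the alphabet (wrapping around), then keep every other character starting from the second (positions 2nd, 4th, 6th, ...).
Starting from "zjgbjtvab": after the first operation, "akhckuwbc"; after the second, "kcub".

kcub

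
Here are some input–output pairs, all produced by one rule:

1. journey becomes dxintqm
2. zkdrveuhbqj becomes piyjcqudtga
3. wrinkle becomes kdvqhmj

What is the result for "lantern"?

Each output is the input with this applied: move the last 2 characters to the front (rotate right by 2), then shift every letter 1 place backward in the alphabet (wrapping around).
For "lantern", step one produces "rnlante"; step two turns that into "qmkzmsd".

qmkzmsd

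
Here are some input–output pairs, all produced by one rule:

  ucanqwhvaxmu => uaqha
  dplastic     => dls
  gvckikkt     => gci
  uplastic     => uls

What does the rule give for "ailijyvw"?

Each output is the input with this applied: delete the last 3 characters, then keep every other character starting from the first (positions 1st, 3rd, 5th, ...).
Working it through for "ailijyvw": intermediate "ailij", final "alj".

alj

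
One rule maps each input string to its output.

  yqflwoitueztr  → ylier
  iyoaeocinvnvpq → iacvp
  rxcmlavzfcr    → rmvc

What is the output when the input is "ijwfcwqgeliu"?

ifql

What's happening: keep one character in every 3, starting at position 1 (positions 1st, 4th, 7th, ...).
On "ijwfcwqgeliu" that produces "ifql".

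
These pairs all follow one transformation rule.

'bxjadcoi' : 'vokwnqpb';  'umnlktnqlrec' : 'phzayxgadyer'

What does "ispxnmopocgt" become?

What's happening: move the last character to the front, then shift every letter 13 places forward in the alphabet (wrapping around) — i.e. ROT13.
Working it through for "ispxnmopocgt": intermediate "tispxnmopocg", final "gvfckazbcbpt".

gvfckazbcbpt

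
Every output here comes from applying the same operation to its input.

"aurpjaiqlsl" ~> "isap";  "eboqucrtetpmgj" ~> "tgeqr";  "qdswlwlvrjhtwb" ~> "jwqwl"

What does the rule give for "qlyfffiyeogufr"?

ofqfi

The pattern: keep one character in every 3, starting at position 1 (positions 1st, 4th, 7th, ...), then move the last 2 characters to the front (rotate right by 2).
For "qlyfffiyeogufr", step one produces "qfiof"; step two turns that into "ofqfi".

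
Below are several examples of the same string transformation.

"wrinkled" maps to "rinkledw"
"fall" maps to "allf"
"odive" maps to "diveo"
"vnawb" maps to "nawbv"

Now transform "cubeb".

ubebc

The rule is to move the first character to the end.
Doing the same to "cubeb": "ubebc".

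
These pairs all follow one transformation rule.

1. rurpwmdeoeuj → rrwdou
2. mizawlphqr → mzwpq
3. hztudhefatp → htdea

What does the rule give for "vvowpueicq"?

The pattern: move the last character to the front, then keep every other character starting from the second (positions 2nd, 4th, 6th, ...).
For "vvowpueicq", step one produces "qvvowpueic"; step two turns that into "vopec".

vopec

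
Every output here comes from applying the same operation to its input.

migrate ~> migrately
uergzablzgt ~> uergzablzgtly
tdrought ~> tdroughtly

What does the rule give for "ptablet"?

In each case the input is transformed by: append "ly".
Applying that to "ptablet" gives "ptabletly".

ptabletly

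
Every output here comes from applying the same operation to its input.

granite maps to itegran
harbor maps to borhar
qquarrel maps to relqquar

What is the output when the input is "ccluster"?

tercclus

The rule is to move the last 3 characters to the front (rotate right by 3).
On "ccluster" that produces "tercclus".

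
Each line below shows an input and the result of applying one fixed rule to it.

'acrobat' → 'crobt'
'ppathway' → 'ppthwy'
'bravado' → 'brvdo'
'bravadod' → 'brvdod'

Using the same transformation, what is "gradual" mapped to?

grdul

What's happening: remove every "a".
"gradual" → "grdul".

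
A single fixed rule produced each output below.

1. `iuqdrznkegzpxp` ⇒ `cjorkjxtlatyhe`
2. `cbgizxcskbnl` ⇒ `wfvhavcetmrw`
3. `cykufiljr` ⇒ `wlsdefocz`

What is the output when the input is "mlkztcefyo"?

gifseztynw

Rule — take characters alternately from the front and the back (1st, last, 2nd, 2nd-last, ...), then shift every letter 6 places backward in the alphabet (wrapping around).
Working it through for "mlkztcefyo": intermediate "molykfzetc", final "gifseztynw".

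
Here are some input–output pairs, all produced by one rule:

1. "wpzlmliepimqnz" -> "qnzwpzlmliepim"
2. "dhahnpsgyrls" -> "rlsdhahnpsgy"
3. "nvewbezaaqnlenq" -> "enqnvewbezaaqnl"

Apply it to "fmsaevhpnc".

pncfmsaevh

The pattern: move the last 3 characters to the front (rotate right by 3).
Doing the same to "fmsaevhpnc": "pncfmsaevh".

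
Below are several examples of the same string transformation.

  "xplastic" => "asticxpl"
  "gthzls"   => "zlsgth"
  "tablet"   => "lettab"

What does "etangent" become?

Rule — move the first 3 characters to the end (rotate left by 3).
For "etangent" the result is "ngenteta".

ngenteta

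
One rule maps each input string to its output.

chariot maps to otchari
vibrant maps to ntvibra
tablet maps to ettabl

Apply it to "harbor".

orharb

Each output is the input with this applied: move the last 2 characters to the front (rotate right by 2).
For "harbor" the result is "orharb".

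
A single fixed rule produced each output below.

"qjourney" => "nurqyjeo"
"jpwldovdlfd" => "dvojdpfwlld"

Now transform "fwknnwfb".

wnnfbwfk

Looking at the pairs, the operation is to take characters alternately from the front and the back (1st, last, 2nd, 2nd-last, ...), then move the last 3 characters to the front (rotate right by 3).
Starting from "fwknnwfb": after the first operation, "fbwfkwnn"; after the second, "wnnfbwfk".
(Check on "jpwldovdlfd": → "jdpfwllddvo" → "dvojdpfwlld" ✓)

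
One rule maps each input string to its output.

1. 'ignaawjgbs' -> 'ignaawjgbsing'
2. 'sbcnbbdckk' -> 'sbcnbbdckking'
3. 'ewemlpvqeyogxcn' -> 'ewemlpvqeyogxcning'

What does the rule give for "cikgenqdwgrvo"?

cikgenqdwgrvoing

Each output is the input with this applied: append "ing".
So "cikgenqdwgrvo" becomes "cikgenqdwgrvoing".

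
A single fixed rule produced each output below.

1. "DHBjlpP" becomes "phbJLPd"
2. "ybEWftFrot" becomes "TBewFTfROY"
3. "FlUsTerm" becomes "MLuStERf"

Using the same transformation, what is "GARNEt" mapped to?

Tarneg

In each case the input is transformed by: flip the case of every letter, then swap the first and last characters.
For "GARNEt", step one produces "garneT"; step two turns that into "Tarneg".
(Check on "DHBjlpP": → "dhbJLPp" → "phbJLPd" ✓)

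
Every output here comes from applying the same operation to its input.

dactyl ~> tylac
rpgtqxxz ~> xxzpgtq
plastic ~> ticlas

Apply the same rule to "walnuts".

utsaln

The rule is to delete the first character, then move the last 3 characters to the front (rotate right by 3).
Doing the same to "walnuts": "utsaln".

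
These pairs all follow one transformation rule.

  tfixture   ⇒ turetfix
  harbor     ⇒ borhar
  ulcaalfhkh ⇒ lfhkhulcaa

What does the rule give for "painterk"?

Rule — swap the front and back halves of the string.
"painterk" → "terkpain".

terkpain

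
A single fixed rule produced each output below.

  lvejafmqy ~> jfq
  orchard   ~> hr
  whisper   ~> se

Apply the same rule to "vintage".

tg

Looking at the pairs, the operation is to delete the first 2 characters, then keep every other character starting from the second (positions 2nd, 4th, 6th, ...).
Starting from "vintage": after the first operation, "ntage"; after the second, "tg".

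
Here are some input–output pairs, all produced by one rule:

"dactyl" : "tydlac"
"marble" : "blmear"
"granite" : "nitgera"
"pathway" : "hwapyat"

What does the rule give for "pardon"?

dopnar

Each output is the input with this applied: swap the first and last characters, then move the first 3 characters to the end (rotate left by 3).
Starting from "pardon": after the first operation, "nardop"; after the second, "dopnar".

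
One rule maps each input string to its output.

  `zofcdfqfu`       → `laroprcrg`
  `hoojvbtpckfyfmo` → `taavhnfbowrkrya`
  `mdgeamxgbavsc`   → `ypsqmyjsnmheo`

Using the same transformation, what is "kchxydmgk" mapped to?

wotjkpysw

Each output is the input with this applied: shift every letter 12 places forward in the alphabet (wrapping around).
Applying that to "kchxydmgk" gives "wotjkpysw".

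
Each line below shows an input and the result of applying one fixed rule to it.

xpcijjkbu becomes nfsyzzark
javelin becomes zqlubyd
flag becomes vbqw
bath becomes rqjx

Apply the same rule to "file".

Rule — shift every letter 10 places backward in the alphabet (wrapping around).
For "file" the result is "vybu".

vybu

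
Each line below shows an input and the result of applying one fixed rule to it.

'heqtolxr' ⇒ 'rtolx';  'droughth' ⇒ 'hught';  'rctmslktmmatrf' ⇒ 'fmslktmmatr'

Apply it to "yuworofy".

The pattern: delete the first 3 characters, then move the last character to the front.
For "yuworofy", step one produces "orofy"; step two turns that into "yorof".

yorof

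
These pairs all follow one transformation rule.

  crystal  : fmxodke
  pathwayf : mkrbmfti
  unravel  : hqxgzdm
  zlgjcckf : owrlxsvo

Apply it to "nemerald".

mxpzqyqd

In each case the input is transformed by: shift every letter 12 places forward in the alphabet (wrapping around), then move the last 3 characters to the front (rotate right by 3).
"nemerald" → "zqyqdmxp" → "mxpzqyqd".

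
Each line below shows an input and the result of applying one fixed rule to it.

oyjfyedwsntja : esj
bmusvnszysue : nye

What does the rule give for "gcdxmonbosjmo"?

Rule — delete the first 3 characters, then keep one character in every 3, starting at position 3 (positions 3rd, 6th, 9th, ...).
For "gcdxmonbosjmo", step one produces "xmonbosjmo"; step two turns that into "oom".

oom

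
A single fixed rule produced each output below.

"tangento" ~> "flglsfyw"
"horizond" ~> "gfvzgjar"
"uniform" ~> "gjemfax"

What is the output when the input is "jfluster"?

lwjbxdmk

Each output is the input with this applied: shift every letter 8 places backward in the alphabet (wrapping around), then move the last 3 characters to the front (rotate right by 3).
Starting from "jfluster": after the first operation, "bxdmklwj"; after the second, "lwjbxdmk".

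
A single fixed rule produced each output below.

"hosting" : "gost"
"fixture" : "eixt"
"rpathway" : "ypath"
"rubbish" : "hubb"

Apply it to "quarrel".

Rule — swap the first and last characters, then delete the last 3 characters.
Applying both steps to "quarrel": "luarreq", then "luar".

luar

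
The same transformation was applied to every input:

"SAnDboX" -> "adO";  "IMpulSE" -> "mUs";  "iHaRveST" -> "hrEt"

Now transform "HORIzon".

In each case the input is transformed by: keep every other character starting from the second (positions 2nd, 4th, 6th, ...), then flip the case of every letter.
For "HORIzon" the result is "oiO".

oiO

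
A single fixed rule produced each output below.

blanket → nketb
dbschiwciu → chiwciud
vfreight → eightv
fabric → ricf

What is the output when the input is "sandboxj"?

The rule is to move the first character to the end, then delete the first 2 characters.
For "sandboxj" the result is "dboxjs".

dboxjs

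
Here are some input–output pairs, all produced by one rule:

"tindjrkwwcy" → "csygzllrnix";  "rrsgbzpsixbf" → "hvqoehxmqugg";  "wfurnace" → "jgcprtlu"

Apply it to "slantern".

pcitgcha

The pattern: shift every letter 11 places backward in the alphabet (wrapping around), then move the first 2 characters to the end (rotate left by 2).
On "slantern": the first step gives "hapcitgc", and the second then gives "pcitgcha".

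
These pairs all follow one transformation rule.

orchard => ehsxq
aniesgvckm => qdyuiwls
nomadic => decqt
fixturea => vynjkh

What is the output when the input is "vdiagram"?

Each output is the input with this applied: delete the last 2 characters, then shift every letter 10 places backward in the alphabet (wrapping around).
Starting from "vdiagram": after the first operation, "vdiagr"; after the second, "ltyqwh".

ltyqwh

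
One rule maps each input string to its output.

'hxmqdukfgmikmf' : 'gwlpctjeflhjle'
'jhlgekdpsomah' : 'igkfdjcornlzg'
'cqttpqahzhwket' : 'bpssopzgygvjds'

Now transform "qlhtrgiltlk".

The pattern: shift every letter 1 place backward in the alphabet (wrapping around).
So "qlhtrgiltlk" becomes "pkgsqfhkskj".

pkgsqfhkskj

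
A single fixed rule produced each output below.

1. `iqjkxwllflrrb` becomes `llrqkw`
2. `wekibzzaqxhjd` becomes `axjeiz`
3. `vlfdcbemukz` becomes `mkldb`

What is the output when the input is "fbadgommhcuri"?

The transformation: keep every other character starting from the second (positions 2nd, 4th, 6th, ...), then move the first 3 characters to the end (rotate left by 3).
On "fbadgommhcuri": the first step gives "bdomcr", and the second then gives "mcrbdo".

mcrbdo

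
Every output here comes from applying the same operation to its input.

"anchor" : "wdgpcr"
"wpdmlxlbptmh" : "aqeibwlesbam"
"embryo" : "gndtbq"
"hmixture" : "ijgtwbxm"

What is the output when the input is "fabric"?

gxrupq

Rule — swap the front and back halves of the string, then shift every letter 11 places backward in the alphabet (wrapping around).
"fabric" → "ricfab" → "gxrupq".
(Check on "wpdmlxlbptmh": → "lbptmhwpdmlx" → "aqeibwlesbam" ✓)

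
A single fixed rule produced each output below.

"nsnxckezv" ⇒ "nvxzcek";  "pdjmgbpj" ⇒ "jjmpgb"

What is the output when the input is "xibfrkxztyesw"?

bwfsrekyxtz

Rule — delete the first 2 characters, then take characters alternately from the front and the back (1st, last, 2nd, 2nd-last, ...).
For "xibfrkxztyesw", step one produces "bfrkxztyesw"; step two turns that into "bwfsrekyxtz".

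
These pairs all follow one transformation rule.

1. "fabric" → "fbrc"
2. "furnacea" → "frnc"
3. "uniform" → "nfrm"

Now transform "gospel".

In each case the input is transformed by: remove every vowel.
For "gospel" the result is "gspl".

gspl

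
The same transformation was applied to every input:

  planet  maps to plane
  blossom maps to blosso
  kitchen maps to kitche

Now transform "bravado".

bravad

Looking at the pairs, the operation is to delete the last character.
Applying that to "bravado" gives "bravad".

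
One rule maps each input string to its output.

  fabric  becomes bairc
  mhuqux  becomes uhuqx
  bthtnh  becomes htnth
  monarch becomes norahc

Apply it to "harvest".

raevts

What's happening: delete the first character, then swap each adjacent pair of characters (1↔2, 3↔4, ...).
Working it through for "harvest": intermediate "arvest", final "raevts".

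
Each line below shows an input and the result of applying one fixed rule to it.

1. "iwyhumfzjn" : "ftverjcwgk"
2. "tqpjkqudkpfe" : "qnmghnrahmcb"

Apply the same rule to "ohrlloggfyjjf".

leoiilddcvggc

Looking at the pairs, the operation is to shift every letter 3 places backward in the alphabet (wrapping around).
Doing the same to "ohrlloggfyjjf": "leoiilddcvggc".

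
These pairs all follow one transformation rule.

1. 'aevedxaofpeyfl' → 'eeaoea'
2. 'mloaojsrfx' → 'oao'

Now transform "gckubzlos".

uo

The transformation: swap the first and last characters, then keep only the vowels.
Applying both steps to "gckubzlos": "sckubzlog", then "uo".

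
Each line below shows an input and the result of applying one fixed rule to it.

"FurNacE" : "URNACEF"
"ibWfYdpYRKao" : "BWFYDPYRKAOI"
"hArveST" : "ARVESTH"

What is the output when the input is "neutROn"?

EUTRONN

What's happening: move the first character to the end, then convert every letter to uppercase.
For "neutROn", step one produces "eutROnn"; step two turns that into "EUTRONN".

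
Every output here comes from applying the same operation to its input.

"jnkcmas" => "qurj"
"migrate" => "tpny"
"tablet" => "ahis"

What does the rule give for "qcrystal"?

xjyf

Each output is the input with this applied: shift every letter 7 places forward in the alphabet (wrapping around), then keep only the first 4 characters.
Starting from "qcrystal": after the first operation, "xjyfzahs"; after the second, "xjyf".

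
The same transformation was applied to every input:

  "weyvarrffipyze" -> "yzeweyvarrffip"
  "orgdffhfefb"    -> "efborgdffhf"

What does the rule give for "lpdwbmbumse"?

Each output is the input with this applied: move the last 3 characters to the front (rotate right by 3).
Applying that to "lpdwbmbumse" gives "mselpdwbmbu".

mselpdwbmbu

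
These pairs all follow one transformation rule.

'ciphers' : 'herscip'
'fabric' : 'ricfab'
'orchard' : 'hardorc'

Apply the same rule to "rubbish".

Rule — move the first 3 characters to the end (rotate left by 3).
Applying that to "rubbish" gives "bishrub".

bishrub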